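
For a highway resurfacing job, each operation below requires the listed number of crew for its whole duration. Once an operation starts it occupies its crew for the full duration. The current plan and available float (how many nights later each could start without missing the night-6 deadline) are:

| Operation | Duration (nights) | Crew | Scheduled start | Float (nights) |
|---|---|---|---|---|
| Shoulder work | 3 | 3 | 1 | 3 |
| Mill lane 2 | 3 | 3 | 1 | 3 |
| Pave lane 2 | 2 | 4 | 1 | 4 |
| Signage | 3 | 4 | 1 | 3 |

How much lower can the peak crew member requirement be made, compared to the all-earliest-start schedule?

Early-start peak: n1:14  n2:14  n3:10  n4:0  n5:0  n6:0 ⇒ 14.
Leveled (Shoulder work@1, Mill lane 2@3, Pave lane 2@1, Signage@4): n1:7  n2:7  n3:6  n4:7  n5:7  n6:4 ⇒ 7.
Reduction 14 − 7 = 7.

7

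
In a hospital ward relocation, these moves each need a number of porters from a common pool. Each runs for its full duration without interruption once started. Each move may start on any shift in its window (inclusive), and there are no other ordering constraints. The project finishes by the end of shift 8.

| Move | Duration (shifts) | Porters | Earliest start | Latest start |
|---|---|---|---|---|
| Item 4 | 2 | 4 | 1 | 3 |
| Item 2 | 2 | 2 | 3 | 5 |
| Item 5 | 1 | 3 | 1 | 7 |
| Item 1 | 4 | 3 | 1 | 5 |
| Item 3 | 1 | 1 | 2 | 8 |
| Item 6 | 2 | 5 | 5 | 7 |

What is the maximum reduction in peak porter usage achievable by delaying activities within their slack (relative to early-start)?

4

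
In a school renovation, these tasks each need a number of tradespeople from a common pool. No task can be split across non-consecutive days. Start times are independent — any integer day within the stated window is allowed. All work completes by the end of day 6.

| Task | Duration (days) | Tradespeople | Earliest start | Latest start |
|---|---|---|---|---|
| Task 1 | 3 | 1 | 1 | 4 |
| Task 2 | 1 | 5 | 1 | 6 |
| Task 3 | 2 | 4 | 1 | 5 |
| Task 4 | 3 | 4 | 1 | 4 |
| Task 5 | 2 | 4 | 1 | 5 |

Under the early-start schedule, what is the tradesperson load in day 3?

At early start, day 3 has: Task 1, Task 4.
Demand: 1 + 4 = 5.

5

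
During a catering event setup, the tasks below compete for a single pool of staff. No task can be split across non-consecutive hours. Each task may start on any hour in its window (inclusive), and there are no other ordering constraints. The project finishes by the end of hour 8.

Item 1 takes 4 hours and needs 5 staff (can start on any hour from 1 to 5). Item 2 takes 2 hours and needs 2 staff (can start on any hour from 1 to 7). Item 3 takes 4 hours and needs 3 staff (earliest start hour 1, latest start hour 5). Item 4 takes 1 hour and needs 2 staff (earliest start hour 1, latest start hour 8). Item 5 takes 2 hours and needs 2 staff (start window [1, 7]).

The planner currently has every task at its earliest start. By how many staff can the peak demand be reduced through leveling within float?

7

Early-start peak: h1:14  h2:12  h3:8  h4:8  h5:0  h6:0  h7:0  h8:0 ⇒ 14.
Leveled (Item 1@1, Item 2@1, Item 3@5, Item 4@3, Item 5@4): h1:7  h2:7  h3:7  h4:7  h5:5  h6:3  h7:3  h8:3 ⇒ 7.
Reduction 14 − 7 = 7.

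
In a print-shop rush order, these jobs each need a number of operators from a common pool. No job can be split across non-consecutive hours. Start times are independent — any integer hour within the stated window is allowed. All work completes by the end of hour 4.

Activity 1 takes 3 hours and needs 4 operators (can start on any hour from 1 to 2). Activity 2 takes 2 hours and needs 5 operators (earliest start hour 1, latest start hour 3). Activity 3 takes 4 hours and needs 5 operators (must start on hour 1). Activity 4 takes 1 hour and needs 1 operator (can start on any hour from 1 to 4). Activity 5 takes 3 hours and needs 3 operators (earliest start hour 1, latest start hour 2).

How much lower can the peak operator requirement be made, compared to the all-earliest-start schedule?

1

Early-start peak: h1:18  h2:17  h3:12  h4:5 ⇒ 18.
Leveled (Activity 1@1, Activity 2@1, Activity 3@1, Activity 4@1, Activity 5@2): h1:15  h2:17  h3:12  h4:8 ⇒ 17.
Reduction 18 − 17 = 1.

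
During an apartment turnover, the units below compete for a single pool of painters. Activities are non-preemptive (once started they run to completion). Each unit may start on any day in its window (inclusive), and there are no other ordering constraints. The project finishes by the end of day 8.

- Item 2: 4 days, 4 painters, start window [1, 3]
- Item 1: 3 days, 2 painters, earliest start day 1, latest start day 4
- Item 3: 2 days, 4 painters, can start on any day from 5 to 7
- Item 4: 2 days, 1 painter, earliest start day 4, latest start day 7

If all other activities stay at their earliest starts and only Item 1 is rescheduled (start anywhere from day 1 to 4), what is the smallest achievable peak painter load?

6

Item 1@1: d1:6  d2:6  d3:6  d4:5  d5:5  d6:4  d7:0  d8:0 → peak 6
Item 1@2: d1:4  d2:6  d3:6  d4:7  d5:5  d6:4  d7:0  d8:0 → peak 7
Item 1@3: d1:4  d2:4  d3:6  d4:7  d5:7  d6:4  d7:0  d8:0 → peak 7
Item 1@4: d1:4  d2:4  d3:4  d4:7  d5:7  d6:6  d7:0  d8:0 → peak 7
Best is Item 1@1, peak 6.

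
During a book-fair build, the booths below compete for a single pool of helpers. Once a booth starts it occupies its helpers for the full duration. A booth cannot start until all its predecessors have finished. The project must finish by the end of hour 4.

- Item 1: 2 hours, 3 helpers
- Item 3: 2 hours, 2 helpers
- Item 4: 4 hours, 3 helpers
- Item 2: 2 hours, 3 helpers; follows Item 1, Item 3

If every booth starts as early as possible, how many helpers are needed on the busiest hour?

Early-start schedule: Item 1@1, Item 3@1, Item 4@1, Item 2@3.
Load per hour: hour 1: 8, hour 2: 8, hour 3: 6, hour 4: 6.
Peak is 8.

8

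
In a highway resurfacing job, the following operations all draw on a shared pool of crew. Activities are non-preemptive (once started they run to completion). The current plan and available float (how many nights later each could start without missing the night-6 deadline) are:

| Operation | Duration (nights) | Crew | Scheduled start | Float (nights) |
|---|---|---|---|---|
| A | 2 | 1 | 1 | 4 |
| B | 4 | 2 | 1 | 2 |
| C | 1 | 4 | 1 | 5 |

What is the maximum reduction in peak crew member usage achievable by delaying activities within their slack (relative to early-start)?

3

Early-start peak: n1:7  n2:3  n3:2  n4:2  n5:0  n6:0 ⇒ 7.
Leveled (A@1, B@1, C@5): n1:3  n2:3  n3:2  n4:2  n5:4  n6:0 ⇒ 4.
Reduction 7 − 4 = 3.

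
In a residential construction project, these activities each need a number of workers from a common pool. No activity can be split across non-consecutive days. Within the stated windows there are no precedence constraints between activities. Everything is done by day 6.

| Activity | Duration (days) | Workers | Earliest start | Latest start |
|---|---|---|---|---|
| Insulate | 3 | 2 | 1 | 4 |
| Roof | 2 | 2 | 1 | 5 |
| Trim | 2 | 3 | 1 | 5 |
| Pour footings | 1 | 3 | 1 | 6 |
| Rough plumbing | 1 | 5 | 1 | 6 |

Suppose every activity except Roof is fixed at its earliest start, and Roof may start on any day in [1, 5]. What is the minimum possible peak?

13

Roof@1: d1:15  d2:7  d3:2  d4:0  d5:0  d6:0 → peak 15
Roof@2: d1:13  d2:7  d3:4  d4:0  d5:0  d6:0 → peak 13
Roof@3: d1:13  d2:5  d3:4  d4:2  d5:0  d6:0 → peak 13
Roof@4: d1:13  d2:5  d3:2  d4:2  d5:2  d6:0 → peak 13
Roof@5: d1:13  d2:5  d3:2  d4:0  d5:2  d6:2 → peak 13
Best is Roof@2, peak 13.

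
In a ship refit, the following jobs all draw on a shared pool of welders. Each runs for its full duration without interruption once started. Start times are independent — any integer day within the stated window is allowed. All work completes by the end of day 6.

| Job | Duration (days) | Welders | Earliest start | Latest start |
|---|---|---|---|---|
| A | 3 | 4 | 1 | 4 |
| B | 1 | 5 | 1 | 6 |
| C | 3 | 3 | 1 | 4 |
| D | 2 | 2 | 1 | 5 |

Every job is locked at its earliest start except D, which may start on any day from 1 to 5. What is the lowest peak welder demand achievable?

12

D@1: d1:14  d2:9  d3:7  d4:0  d5:0  d6:0 → peak 14
D@2: d1:12  d2:9  d3:9  d4:0  d5:0  d6:0 → peak 12
D@3: d1:12  d2:7  d3:9  d4:2  d5:0  d6:0 → peak 12
D@4: d1:12  d2:7  d3:7  d4:2  d5:2  d6:0 → peak 12
D@5: d1:12  d2:7  d3:7  d4:0  d5:2  d6:2 → peak 12
Best is D@2, peak 12.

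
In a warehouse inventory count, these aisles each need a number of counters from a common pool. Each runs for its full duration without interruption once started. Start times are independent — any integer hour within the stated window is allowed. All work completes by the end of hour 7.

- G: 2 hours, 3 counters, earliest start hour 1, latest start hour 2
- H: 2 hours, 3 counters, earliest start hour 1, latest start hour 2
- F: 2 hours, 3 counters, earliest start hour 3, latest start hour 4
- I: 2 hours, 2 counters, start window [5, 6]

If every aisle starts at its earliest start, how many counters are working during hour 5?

2

At early start, hour 5 has: I.
Demand: 2 = 2.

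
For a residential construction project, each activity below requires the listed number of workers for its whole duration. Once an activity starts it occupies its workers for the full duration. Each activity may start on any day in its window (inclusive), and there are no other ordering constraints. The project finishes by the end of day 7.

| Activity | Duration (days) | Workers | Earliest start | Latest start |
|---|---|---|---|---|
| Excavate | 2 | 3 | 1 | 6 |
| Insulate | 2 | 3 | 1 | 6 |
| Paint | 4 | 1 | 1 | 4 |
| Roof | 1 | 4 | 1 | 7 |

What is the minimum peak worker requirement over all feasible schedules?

4

Early-start (Excavate@1, Insulate@1, Paint@1, Roof@1) gives peak 11: d1:11  d2:7  d3:1  d4:1  d5:0  d6:0  d7:0.
Shift Insulate→3, Roof→5.
Schedule Excavate@1, Insulate@3, Paint@1, Roof@5: d1:4  d2:4  d3:4  d4:4  d5:4  d6:0  d7:0 — peak 4.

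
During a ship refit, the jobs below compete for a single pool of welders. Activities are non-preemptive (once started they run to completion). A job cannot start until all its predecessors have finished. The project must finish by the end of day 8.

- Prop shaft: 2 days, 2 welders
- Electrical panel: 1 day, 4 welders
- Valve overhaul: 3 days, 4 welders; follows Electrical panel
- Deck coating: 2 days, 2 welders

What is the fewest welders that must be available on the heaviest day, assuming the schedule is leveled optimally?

Early-start (Prop shaft@1, Electrical panel@1, Valve overhaul@2, Deck coating@1) gives peak 8: d1:8  d2:8  d3:4  d4:4  d5:0  d6:0  d7:0  d8:0.
Shift Electrical panel→3, Valve overhaul→4.
Schedule Prop shaft@1, Electrical panel@3, Valve overhaul@4, Deck coating@1: d1:4  d2:4  d3:4  d4:4  d5:4  d6:4  d7:0  d8:0 — peak 4.

4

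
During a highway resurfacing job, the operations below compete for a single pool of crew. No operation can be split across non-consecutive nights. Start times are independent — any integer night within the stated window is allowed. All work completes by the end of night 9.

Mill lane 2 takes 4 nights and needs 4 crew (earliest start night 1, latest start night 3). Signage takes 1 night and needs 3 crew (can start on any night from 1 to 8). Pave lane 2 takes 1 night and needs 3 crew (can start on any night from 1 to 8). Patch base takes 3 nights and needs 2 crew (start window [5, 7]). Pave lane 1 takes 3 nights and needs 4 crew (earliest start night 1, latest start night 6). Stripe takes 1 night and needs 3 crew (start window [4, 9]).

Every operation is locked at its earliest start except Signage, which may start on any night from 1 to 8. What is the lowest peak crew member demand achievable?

11

Signage@1: n1:14  n2:8  n3:8  n4:7  n5:2  n6:2  n7:2  n8:0  n9:0 → peak 14
Signage@2: n1:11  n2:11  n3:8  n4:7  n5:2  n6:2  n7:2  n8:0  n9:0 → peak 11
Signage@3: n1:11  n2:8  n3:11  n4:7  n5:2  n6:2  n7:2  n8:0  n9:0 → peak 11
Signage@4: n1:11  n2:8  n3:8  n4:10  n5:2  n6:2  n7:2  n8:0  n9:0 → peak 11
Signage@5: n1:11  n2:8  n3:8  n4:7  n5:5  n6:2  n7:2  n8:0  n9:0 → peak 11
Signage@6: n1:11  n2:8  n3:8  n4:7  n5:2  n6:5  n7:2  n8:0  n9:0 → peak 11
Signage@7: n1:11  n2:8  n3:8  n4:7  n5:2  n6:2  n7:5  n8:0  n9:0 → peak 11
Signage@8: n1:11  n2:8  n3:8  n4:7  n5:2  n6:2  n7:2  n8:3  n9:0 → peak 11
Best is Signage@2, peak 11.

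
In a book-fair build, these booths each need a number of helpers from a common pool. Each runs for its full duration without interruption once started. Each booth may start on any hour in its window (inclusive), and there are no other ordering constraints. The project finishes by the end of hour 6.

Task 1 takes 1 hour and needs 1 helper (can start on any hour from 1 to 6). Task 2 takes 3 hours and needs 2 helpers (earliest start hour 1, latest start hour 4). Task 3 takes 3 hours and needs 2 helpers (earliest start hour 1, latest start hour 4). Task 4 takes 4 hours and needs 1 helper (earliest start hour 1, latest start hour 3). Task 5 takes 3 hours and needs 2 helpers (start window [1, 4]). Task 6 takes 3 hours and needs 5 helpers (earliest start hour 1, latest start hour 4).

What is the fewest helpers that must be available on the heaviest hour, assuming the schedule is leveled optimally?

Early-start (Task 1@1, Task 2@1, Task 3@1, Task 4@1, Task 5@1, Task 6@1) gives peak 13: h1:13  h2:12  h3:12  h4:1  h5:0  h6:0.
Shift Task 4→2, Task 6→4.
Schedule Task 1@1, Task 2@1, Task 3@1, Task 4@2, Task 5@1, Task 6@4: h1:7  h2:7  h3:7  h4:6  h5:6  h6:5 — peak 7.
Total helper-hours = 38 over 6 hours ⇒ peak ≥ ⌈38/6⌉ = 7, so 7 is optimal.

7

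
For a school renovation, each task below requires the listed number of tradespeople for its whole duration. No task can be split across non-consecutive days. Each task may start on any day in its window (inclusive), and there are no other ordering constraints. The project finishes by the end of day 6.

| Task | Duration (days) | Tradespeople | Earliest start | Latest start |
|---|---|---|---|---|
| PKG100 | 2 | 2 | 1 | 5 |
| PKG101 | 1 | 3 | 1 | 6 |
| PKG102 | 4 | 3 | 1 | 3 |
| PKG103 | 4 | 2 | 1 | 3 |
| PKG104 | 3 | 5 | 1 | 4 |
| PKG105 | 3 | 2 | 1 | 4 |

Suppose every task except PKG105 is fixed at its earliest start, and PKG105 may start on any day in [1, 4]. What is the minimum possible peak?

15

PKG105@1: d1:17  d2:14  d3:12  d4:5  d5:0  d6:0 → peak 17
PKG105@2: d1:15  d2:14  d3:12  d4:7  d5:0  d6:0 → peak 15
PKG105@3: d1:15  d2:12  d3:12  d4:7  d5:2  d6:0 → peak 15
PKG105@4: d1:15  d2:12  d3:10  d4:7  d5:2  d6:2 → peak 15
Best is PKG105@2, peak 15.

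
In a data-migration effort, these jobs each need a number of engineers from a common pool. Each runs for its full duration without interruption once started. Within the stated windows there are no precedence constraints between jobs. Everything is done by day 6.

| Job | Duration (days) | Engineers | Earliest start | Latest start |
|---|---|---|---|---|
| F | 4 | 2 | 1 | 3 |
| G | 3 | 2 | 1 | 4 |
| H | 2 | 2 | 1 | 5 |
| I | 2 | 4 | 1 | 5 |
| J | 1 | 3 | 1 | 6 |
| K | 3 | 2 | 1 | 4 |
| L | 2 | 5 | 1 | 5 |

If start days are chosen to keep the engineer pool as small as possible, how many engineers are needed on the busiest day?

Early-start (F@1, G@1, H@1, I@1, J@1, K@1, L@1) gives peak 20: d1:20  d2:17  d3:6  d4:2  d5:0  d6:0.
Shift H→3, J→6, K→3, L→5.
Schedule F@1, G@1, H@3, I@1, J@6, K@3, L@5: d1:8  d2:8  d3:8  d4:6  d5:7  d6:8 — peak 8.
Total engineer-days = 45 over 6 days ⇒ peak ≥ ⌈45/6⌉ = 8, so 8 is optimal.

8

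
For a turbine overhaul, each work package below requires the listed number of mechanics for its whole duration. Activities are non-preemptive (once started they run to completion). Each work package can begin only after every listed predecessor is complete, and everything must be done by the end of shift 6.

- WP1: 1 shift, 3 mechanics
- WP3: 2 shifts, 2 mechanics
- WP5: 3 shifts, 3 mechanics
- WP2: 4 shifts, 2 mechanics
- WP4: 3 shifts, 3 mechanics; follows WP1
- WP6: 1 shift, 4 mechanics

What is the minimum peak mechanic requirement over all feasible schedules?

7

Early-start (WP1@1, WP3@1, WP5@1, WP2@1, WP4@2, WP6@1) gives peak 14: s1:14  s2:10  s3:8  s4:5  s5:0  s6:0.
Shift WP3→2, WP2→2, WP4→4, WP6→6.
Schedule WP1@1, WP3@2, WP5@1, WP2@2, WP4@4, WP6@6: s1:6  s2:7  s3:7  s4:5  s5:5  s6:7 — peak 7.
Total mechanic-shifts = 37 over 6 shifts ⇒ peak ≥ ⌈37/6⌉ = 7, so 7 is optimal.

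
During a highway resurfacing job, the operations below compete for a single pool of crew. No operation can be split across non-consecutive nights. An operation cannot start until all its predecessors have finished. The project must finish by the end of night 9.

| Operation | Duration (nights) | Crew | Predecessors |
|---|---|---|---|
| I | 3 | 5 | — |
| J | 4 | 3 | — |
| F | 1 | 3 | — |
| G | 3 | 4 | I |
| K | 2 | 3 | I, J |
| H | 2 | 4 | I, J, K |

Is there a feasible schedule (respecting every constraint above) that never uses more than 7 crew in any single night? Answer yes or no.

The minimum achievable peak is 8; 7 < 8, so no feasible schedule stays within the cap.

no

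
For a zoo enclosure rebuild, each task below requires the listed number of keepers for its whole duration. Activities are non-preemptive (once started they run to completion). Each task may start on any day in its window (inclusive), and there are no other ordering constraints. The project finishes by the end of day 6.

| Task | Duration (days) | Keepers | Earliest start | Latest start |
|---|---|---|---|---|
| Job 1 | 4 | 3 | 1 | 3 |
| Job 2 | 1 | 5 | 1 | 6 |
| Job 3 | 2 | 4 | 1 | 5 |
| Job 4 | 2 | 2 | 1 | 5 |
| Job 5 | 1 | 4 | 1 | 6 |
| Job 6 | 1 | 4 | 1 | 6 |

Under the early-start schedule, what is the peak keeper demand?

22

Early-start schedule: Job 1@1, Job 2@1, Job 3@1, Job 4@1, Job 5@1, Job 6@1.
Load per day: day 1: 22, day 2: 9, day 3: 3, day 4: 3, day 5: 0, day 6: 0.
Peak is 22.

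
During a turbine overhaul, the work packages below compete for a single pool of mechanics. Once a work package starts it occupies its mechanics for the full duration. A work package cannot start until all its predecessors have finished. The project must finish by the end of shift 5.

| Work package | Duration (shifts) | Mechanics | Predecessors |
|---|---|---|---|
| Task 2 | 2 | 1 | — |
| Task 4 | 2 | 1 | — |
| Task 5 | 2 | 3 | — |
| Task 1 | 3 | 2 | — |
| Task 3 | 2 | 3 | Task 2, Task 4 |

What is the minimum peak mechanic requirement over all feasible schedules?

Early-start (Task 2@1, Task 4@1, Task 5@1, Task 1@1, Task 3@3) gives peak 7: s1:7  s2:7  s3:5  s4:3  s5:0.
Shift Task 1→3.
Schedule Task 2@1, Task 4@1, Task 5@1, Task 1@3, Task 3@3: s1:5  s2:5  s3:5  s4:5  s5:2 — peak 5.
Total mechanic-shifts = 22 over 5 shifts ⇒ peak ≥ ⌈22/5⌉ = 5, so 5 is optimal.

5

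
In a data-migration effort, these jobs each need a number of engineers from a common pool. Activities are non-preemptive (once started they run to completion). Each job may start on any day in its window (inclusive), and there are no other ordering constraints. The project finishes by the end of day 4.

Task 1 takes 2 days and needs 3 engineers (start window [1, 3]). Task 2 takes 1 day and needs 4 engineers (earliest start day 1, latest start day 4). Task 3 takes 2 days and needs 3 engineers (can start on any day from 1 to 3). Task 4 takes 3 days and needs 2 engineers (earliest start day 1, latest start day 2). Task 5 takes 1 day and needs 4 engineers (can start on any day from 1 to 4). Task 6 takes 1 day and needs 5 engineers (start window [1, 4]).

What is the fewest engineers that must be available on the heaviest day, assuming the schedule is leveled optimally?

Early-start (Task 1@1, Task 2@1, Task 3@1, Task 4@1, Task 5@1, Task 6@1) gives peak 21: d1:21  d2:8  d3:2  d4:0.
Shift Task 2→4, Task 5→4, Task 6→3.
Schedule Task 1@1, Task 2@4, Task 3@1, Task 4@1, Task 5@4, Task 6@3: d1:8  d2:8  d3:7  d4:8 — peak 8.
Total engineer-days = 31 over 4 days ⇒ peak ≥ ⌈31/4⌉ = 8, so 8 is optimal.

8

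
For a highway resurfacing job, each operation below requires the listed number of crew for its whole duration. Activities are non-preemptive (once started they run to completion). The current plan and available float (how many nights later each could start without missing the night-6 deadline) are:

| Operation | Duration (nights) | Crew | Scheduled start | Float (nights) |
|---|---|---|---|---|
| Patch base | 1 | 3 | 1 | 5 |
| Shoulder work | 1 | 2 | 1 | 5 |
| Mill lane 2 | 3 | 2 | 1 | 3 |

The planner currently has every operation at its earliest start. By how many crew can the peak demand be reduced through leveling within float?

4

Early-start peak: n1:7  n2:2  n3:2  n4:0  n5:0  n6:0 ⇒ 7.
Leveled (Patch base@1, Shoulder work@2, Mill lane 2@3): n1:3  n2:2  n3:2  n4:2  n5:2  n6:0 ⇒ 3.
Reduction 7 − 3 = 4.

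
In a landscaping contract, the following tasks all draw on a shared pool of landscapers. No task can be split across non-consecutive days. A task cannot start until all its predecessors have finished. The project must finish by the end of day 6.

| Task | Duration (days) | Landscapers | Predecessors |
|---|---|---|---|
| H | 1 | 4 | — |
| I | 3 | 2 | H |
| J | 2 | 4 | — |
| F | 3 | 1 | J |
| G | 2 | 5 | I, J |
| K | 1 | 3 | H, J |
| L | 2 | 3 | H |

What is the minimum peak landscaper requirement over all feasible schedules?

Early-start (H@1, I@2, J@1, F@3, G@5, K@3, L@2) gives peak 9: d1:8  d2:9  d3:9  d4:3  d5:6  d6:5.
Shift K→6, L→3.
Schedule H@1, I@2, J@1, F@3, G@5, K@6, L@3: d1:8  d2:6  d3:6  d4:6  d5:6  d6:8 — peak 8.

8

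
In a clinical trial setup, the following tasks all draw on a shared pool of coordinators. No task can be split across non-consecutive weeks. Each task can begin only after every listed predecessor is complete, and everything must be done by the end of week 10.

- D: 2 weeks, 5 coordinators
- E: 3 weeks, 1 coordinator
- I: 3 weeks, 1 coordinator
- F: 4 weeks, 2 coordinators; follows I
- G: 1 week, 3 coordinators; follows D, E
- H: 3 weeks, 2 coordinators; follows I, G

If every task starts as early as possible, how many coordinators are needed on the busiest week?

7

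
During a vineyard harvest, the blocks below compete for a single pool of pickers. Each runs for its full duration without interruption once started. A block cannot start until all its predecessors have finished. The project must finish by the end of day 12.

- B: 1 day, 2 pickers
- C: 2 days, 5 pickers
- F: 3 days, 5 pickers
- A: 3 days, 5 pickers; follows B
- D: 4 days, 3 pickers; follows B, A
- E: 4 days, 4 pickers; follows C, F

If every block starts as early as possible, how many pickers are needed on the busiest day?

Early-start schedule: B@1, C@1, F@1, A@2, D@5, E@4.
Load per day: day 1: 12, day 2: 15, day 3: 10, day 4: 9, day 5: 7, day 6: 7, day 7: 7, day 8: 3, day 9: 0, day 10: 0, day 11: 0, day 12: 0.
Peak is 15.

15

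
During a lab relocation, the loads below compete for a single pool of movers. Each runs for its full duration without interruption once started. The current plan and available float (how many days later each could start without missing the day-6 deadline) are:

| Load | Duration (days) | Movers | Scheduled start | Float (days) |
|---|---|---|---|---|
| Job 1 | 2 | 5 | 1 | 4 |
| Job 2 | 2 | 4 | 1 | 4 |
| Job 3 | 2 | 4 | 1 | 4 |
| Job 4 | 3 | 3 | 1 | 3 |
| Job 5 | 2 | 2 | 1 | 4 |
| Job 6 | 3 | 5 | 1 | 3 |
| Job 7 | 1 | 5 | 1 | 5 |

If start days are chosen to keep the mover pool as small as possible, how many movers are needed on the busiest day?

Early-start (Job 1@1, Job 2@1, Job 3@1, Job 4@1, Job 5@1, Job 6@1, Job 7@1) gives peak 28: d1:28  d2:23  d3:8  d4:0  d5:0  d6:0.
Shift Job 2→3, Job 3→4, Job 4→4, Job 5→5, Job 7→6.
Schedule Job 1@1, Job 2@3, Job 3@4, Job 4@4, Job 5@5, Job 6@1, Job 7@6: d1:10  d2:10  d3:9  d4:11  d5:9  d6:10 — peak 11.

11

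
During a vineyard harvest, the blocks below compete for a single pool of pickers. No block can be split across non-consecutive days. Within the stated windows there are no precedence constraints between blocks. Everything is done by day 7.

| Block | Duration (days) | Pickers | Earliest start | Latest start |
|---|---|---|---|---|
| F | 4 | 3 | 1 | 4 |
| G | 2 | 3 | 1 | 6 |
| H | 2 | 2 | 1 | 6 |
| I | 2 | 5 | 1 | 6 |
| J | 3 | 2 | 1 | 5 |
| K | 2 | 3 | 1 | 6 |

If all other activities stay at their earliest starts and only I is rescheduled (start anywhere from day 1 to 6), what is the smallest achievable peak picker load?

13

I@1: d1:18  d2:18  d3:5  d4:3  d5:0  d6:0  d7:0 → peak 18
I@2: d1:13  d2:18  d3:10  d4:3  d5:0  d6:0  d7:0 → peak 18
I@3: d1:13  d2:13  d3:10  d4:8  d5:0  d6:0  d7:0 → peak 13
I@4: d1:13  d2:13  d3:5  d4:8  d5:5  d6:0  d7:0 → peak 13
I@5: d1:13  d2:13  d3:5  d4:3  d5:5  d6:5  d7:0 → peak 13
I@6: d1:13  d2:13  d3:5  d4:3  d5:0  d6:5  d7:5 → peak 13
Best is I@3, peak 13.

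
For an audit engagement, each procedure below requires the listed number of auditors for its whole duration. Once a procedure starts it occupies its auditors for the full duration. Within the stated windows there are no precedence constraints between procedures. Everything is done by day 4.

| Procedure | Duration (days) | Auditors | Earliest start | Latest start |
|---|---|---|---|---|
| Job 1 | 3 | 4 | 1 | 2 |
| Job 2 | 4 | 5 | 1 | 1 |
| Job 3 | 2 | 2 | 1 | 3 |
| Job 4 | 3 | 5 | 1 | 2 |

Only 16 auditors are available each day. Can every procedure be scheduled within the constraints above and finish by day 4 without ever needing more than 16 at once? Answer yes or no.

yes

Schedule Job 1@1, Job 2@1, Job 3@1, Job 4@1: d1:16  d2:16  d3:14  d4:5 — peak 16 ≤ 16.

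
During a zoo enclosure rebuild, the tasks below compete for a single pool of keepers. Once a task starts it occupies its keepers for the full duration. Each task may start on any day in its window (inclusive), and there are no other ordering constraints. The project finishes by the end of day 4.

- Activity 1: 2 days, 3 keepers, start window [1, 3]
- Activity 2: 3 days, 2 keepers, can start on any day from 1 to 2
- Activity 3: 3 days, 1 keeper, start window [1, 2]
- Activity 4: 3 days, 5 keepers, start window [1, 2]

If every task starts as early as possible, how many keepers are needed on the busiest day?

11

Early-start schedule: Activity 1@1, Activity 2@1, Activity 3@1, Activity 4@1.
Load per day: day 1: 11, day 2: 11, day 3: 8, day 4: 0.
Peak is 11.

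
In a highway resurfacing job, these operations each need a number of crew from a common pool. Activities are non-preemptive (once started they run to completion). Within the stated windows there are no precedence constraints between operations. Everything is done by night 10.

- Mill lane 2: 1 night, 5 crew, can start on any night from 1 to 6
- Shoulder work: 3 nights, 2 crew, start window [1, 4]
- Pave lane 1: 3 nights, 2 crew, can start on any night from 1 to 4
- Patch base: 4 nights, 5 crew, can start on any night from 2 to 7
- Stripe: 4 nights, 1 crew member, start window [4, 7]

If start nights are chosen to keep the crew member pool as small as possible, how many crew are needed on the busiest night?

6

Early-start (Mill lane 2@1, Shoulder work@1, Pave lane 1@1, Patch base@2, Stripe@4) gives peak 9: n1:9  n2:9  n3:9  n4:6  n5:6  n6:1  n7:1  n8:0  n9:0  n10:0.
Shift Shoulder work→2, Pave lane 1→2, Patch base→5.
Schedule Mill lane 2@1, Shoulder work@2, Pave lane 1@2, Patch base@5, Stripe@4: n1:5  n2:4  n3:4  n4:5  n5:6  n6:6  n7:6  n8:5  n9:0  n10:0 — peak 6.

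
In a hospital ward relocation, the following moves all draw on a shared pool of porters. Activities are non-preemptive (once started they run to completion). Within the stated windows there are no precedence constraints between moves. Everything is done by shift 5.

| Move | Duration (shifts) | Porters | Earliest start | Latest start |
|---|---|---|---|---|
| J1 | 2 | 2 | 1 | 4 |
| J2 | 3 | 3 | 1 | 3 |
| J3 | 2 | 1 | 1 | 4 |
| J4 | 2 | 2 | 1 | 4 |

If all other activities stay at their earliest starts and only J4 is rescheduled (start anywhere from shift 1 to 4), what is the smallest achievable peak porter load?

J4@1: s1:8  s2:8  s3:3  s4:0  s5:0 → peak 8
J4@2: s1:6  s2:8  s3:5  s4:0  s5:0 → peak 8
J4@3: s1:6  s2:6  s3:5  s4:2  s5:0 → peak 6
J4@4: s1:6  s2:6  s3:3  s4:2  s5:2 → peak 6
Best is J4@3, peak 6.

6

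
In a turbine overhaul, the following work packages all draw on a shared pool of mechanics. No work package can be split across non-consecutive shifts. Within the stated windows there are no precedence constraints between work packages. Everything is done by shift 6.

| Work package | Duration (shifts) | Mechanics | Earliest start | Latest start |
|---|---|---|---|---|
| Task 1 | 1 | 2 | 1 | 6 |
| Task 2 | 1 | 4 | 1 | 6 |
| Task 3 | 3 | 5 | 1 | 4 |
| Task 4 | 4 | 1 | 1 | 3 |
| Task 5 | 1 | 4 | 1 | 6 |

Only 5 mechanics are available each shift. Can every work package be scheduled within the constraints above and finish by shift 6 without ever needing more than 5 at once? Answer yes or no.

no

The minimum achievable peak is 6; 5 < 6, so no feasible schedule stays within the cap.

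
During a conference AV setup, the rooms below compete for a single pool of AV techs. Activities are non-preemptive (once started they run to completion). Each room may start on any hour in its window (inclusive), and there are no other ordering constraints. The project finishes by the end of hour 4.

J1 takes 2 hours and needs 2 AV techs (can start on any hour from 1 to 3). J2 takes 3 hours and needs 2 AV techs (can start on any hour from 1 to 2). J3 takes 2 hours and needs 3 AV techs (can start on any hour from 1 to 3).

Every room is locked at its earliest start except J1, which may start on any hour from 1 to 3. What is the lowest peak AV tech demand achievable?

5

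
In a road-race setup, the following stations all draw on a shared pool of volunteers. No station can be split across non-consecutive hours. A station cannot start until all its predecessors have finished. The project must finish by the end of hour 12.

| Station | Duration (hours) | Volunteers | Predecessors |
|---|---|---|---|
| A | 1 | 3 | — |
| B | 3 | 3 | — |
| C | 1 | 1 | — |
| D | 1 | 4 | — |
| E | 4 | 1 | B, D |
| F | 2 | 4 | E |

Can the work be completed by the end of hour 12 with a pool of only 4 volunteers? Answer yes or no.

yes

Schedule A@1, B@2, C@1, D@5, E@6, F@10: h1:4  h2:3  h3:3  h4:3  h5:4  h6:1  h7:1  h8:1  h9:1  h10:4  h11:4  h12:0 — peak 4 ≤ 4.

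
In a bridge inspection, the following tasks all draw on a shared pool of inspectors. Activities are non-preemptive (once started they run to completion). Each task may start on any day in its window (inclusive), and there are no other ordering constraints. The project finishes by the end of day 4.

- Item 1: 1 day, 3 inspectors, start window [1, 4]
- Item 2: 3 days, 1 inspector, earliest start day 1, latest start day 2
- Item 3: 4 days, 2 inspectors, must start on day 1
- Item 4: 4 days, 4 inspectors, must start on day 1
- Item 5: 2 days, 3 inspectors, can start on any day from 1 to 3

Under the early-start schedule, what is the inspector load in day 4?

6

At early start, day 4 has: Item 3, Item 4.
Demand: 2 + 4 = 6.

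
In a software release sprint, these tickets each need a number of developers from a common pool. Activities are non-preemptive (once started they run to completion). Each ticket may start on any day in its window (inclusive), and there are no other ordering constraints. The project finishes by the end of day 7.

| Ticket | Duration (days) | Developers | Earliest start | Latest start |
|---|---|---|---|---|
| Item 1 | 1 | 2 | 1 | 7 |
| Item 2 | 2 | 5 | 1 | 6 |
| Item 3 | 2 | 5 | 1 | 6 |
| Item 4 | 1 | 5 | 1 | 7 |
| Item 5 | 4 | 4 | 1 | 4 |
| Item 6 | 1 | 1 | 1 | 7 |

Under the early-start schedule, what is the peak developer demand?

22

Early-start schedule: Item 1@1, Item 2@1, Item 3@1, Item 4@1, Item 5@1, Item 6@1.
Load per day: day 1: 22, day 2: 14, day 3: 4, day 4: 4, day 5: 0, day 6: 0, day 7: 0.
Peak is 22.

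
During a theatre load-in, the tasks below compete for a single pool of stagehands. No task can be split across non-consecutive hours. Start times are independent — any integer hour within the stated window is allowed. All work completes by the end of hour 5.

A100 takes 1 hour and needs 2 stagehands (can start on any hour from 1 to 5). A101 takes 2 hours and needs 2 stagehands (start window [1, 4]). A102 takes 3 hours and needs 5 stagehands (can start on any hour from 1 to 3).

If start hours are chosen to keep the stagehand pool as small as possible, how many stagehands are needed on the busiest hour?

5

Early-start (A100@1, A101@1, A102@1) gives peak 9: h1:9  h2:7  h3:5  h4:0  h5:0.
Shift A102→3.
Schedule A100@1, A101@1, A102@3: h1:4  h2:2  h3:5  h4:5  h5:5 — peak 5.
Total stagehand-hours = 21 over 5 hours ⇒ peak ≥ ⌈21/5⌉ = 5, so 5 is optimal.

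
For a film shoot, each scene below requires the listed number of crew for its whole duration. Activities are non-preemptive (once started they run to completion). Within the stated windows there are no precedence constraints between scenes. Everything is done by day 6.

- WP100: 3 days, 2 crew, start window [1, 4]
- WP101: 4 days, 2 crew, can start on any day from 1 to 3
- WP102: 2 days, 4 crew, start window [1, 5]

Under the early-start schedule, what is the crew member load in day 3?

4

At early start, day 3 has: WP100, WP101.
Demand: 2 + 2 = 4.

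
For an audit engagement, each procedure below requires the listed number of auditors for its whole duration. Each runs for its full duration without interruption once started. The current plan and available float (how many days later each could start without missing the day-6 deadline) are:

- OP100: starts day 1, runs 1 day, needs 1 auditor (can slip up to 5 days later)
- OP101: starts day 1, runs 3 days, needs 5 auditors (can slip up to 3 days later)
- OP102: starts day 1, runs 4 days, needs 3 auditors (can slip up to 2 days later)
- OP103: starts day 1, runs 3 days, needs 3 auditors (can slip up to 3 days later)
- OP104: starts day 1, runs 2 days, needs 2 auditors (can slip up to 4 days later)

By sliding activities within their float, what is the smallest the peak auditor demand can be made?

Early-start (OP100@1, OP101@1, OP102@1, OP103@1, OP104@1) gives peak 14: d1:14  d2:13  d3:11  d4:3  d5:0  d6:0.
Shift OP102→2, OP103→4, OP104→4.
Schedule OP100@1, OP101@1, OP102@2, OP103@4, OP104@4: d1:6  d2:8  d3:8  d4:8  d5:8  d6:3 — peak 8.

8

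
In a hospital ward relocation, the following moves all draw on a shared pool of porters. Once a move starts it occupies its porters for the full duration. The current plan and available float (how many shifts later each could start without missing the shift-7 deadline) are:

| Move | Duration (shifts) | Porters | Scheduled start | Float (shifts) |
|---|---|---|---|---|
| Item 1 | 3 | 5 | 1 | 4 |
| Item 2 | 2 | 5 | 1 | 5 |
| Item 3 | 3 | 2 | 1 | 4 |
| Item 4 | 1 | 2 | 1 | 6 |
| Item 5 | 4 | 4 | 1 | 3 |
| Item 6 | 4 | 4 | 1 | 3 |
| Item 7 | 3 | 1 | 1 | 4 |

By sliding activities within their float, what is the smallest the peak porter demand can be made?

11

Early-start (Item 1@1, Item 2@1, Item 3@1, Item 4@1, Item 5@1, Item 6@1, Item 7@1) gives peak 23: s1:23  s2:21  s3:16  s4:8  s5:0  s6:0  s7:0.
Shift Item 3→3, Item 4→3, Item 5→4, Item 6→4.
Schedule Item 1@1, Item 2@1, Item 3@3, Item 4@3, Item 5@4, Item 6@4, Item 7@1: s1:11  s2:11  s3:10  s4:10  s5:10  s6:8  s7:8 — peak 11.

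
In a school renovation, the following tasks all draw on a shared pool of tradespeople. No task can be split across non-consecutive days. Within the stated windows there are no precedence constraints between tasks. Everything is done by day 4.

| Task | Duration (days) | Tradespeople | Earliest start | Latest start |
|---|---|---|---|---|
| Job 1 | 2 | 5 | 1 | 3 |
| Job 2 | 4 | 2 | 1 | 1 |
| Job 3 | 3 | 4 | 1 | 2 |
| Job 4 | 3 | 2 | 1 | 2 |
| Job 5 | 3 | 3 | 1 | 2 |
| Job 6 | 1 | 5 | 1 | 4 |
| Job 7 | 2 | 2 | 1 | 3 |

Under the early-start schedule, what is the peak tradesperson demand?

Early-start schedule: Job 1@1, Job 2@1, Job 3@1, Job 4@1, Job 5@1, Job 6@1, Job 7@1.
Load per day: day 1: 23, day 2: 18, day 3: 11, day 4: 2.
Peak is 23.

23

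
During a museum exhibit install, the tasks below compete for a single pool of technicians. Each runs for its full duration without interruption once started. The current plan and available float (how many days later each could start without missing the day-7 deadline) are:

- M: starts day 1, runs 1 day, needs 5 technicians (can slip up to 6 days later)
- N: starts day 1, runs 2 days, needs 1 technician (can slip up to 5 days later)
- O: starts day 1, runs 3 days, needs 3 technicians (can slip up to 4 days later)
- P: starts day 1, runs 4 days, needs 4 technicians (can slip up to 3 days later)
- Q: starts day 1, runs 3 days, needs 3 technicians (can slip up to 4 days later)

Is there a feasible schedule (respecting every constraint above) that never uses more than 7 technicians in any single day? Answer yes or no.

Schedule M@1, N@1, O@2, P@3, Q@5: d1:6  d2:4  d3:7  d4:7  d5:7  d6:7  d7:3 — peak 7 ≤ 7.

yes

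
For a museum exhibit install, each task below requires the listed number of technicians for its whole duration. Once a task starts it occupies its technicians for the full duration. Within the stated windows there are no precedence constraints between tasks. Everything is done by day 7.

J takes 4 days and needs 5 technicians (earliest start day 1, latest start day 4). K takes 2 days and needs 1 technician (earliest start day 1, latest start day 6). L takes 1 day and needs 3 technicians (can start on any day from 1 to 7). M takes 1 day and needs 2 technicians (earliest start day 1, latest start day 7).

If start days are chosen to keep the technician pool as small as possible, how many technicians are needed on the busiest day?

Early-start (J@1, K@1, L@1, M@1) gives peak 11: d1:11  d2:6  d3:5  d4:5  d5:0  d6:0  d7:0.
Shift K→5, L→5, M→6.
Schedule J@1, K@5, L@5, M@6: d1:5  d2:5  d3:5  d4:5  d5:4  d6:3  d7:0 — peak 5.

5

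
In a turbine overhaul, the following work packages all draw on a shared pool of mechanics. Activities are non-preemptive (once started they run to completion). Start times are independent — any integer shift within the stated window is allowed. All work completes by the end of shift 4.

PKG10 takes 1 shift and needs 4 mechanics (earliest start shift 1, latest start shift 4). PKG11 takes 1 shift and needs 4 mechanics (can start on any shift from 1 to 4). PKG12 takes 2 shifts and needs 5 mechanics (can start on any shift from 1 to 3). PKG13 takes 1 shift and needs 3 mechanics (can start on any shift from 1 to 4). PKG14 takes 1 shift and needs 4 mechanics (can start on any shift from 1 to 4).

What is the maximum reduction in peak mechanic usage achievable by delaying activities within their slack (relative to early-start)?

Early-start peak: s1:20  s2:5  s3:0  s4:0 ⇒ 20.
Leveled (PKG10@1, PKG11@1, PKG12@2, PKG13@2, PKG14@4): s1:8  s2:8  s3:5  s4:4 ⇒ 8.
Reduction 20 − 8 = 12.

12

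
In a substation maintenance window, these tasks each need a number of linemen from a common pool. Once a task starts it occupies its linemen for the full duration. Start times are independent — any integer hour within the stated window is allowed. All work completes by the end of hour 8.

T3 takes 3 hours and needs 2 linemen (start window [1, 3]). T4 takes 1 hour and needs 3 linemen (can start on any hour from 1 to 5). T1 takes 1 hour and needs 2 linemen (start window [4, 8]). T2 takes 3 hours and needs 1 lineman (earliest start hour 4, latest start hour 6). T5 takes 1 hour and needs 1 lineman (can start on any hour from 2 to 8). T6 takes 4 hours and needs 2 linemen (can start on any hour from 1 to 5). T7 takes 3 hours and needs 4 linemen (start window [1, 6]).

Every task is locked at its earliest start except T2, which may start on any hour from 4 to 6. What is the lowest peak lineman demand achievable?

T2@4: h1:11  h2:9  h3:8  h4:5  h5:1  h6:1  h7:0  h8:0 → peak 11
T2@5: h1:11  h2:9  h3:8  h4:4  h5:1  h6:1  h7:1  h8:0 → peak 11
T2@6: h1:11  h2:9  h3:8  h4:4  h5:0  h6:1  h7:1  h8:1 → peak 11
Best is T2@4, peak 11.

11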